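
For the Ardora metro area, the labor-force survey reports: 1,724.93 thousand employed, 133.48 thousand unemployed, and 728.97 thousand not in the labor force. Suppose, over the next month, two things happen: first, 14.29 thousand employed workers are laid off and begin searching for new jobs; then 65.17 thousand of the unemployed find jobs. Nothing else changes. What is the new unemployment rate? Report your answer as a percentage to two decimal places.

Initially, labor force = 1,724.93 + 133.48 = 1,858.41 thousand, so u = 133.48/1,858.41 = 7.18%.
After the first change, employed falls and unemployed rises by 14.29; labor force unchanged → E = 1,710.64, U = 147.77, labor force = 1,858.41 thousand.
After the second change, unemployed falls and employed rises by 65.17; labor force unchanged → E = 1,775.81, U = 82.60, labor force = 1,858.41 thousand.
New unemployment rate = 82.60 / 1,858.41 = 4.44%.

New unemployment rate ≈ 4.44%.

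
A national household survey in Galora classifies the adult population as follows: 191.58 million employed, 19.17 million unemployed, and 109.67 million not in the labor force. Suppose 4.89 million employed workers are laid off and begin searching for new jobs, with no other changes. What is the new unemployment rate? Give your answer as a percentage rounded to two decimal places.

New unemployment rate ≈ 11.42%.

Initially, labor force = 191.58 + 19.17 = 210.75 million, so u = 19.17/210.75 = 9.10%.
After the change, employed falls and unemployed rises by 4.89; labor force unchanged → E = 186.69, U = 24.06, labor force = 210.75 million.
New unemployment rate = 24.06 / 210.75 = 11.42%.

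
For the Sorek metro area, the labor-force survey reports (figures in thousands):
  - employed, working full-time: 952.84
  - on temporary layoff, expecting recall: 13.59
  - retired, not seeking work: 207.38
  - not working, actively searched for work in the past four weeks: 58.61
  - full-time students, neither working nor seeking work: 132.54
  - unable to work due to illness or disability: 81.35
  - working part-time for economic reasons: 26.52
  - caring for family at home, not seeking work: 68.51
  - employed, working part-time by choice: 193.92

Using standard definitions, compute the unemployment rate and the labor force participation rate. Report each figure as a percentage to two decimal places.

Unemployment rate ≈ 5.80%; labor force participation rate ≈ 71.77%.

Employed = 952.84 + 26.52 + 193.92 = 1,173.28 thousand (anyone who worked, including part-time for economic reasons, counts as employed).
Unemployed = 13.59 + 58.61 = 72.20 thousand (jobless and actively searching, or on temporary layoff).
Labor force = 1,173.28 + 72.20 = 1,245.48 thousand.
Not in labor force = 207.38 + 132.54 + 81.35 + 68.51 = 489.78 thousand (those not working and not actively searching are outside the labor force).
Civilian working-age population = 1,245.48 + 489.78 = 1,735.26 thousand.
Unemployment rate = 72.20 / 1,245.48 = 5.80%.
Labor force participation rate = 1,245.48 / 1,735.26 = 71.77%.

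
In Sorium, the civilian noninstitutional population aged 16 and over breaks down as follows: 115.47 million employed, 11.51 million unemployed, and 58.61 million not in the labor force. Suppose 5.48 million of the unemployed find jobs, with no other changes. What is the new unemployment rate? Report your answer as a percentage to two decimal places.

Initially, labor force = 115.47 + 11.51 = 126.98 million, so u = 11.51/126.98 = 9.06%.
After the change, unemployed falls and employed rises by 5.48; labor force unchanged → E = 120.95, U = 6.03, labor force = 126.98 million.
New unemployment rate = 6.03 / 126.98 = 4.75%.

New unemployment rate ≈ 4.75%.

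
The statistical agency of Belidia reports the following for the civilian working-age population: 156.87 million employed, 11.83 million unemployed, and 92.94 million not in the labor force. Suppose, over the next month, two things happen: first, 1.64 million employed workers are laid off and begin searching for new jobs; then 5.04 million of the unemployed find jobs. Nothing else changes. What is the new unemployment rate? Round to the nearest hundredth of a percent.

New unemployment rate ≈ 5.00%.

Initially, labor force = 156.87 + 11.83 = 168.70 million, so u = 11.83/168.70 = 7.01%.
After the first change, employed falls and unemployed rises by 1.64; labor force unchanged → E = 155.23, U = 13.47, labor force = 168.70 million.
After the second change, unemployed falls and employed rises by 5.04; labor force unchanged → E = 160.27, U = 8.43, labor force = 168.70 million.
New unemployment rate = 8.43 / 168.70 = 5.00%.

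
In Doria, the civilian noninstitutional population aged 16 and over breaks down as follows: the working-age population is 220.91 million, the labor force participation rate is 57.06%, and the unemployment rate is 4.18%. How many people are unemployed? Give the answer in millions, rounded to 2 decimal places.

About 5.27 million are unemployed.

Labor force = 0.5706 × 220.91 = 126.05 million.
Unemployed = 0.0418 × 126.05 ≈ 5.27 million.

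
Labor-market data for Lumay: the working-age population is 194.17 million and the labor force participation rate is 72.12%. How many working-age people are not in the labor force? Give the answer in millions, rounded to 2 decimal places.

Share not in the labor force = 1 − 0.7212 = 0.2788.
Not in labor force = 0.2788 × 194.17 ≈ 54.13 million.

About 54.13 million are not in the labor force.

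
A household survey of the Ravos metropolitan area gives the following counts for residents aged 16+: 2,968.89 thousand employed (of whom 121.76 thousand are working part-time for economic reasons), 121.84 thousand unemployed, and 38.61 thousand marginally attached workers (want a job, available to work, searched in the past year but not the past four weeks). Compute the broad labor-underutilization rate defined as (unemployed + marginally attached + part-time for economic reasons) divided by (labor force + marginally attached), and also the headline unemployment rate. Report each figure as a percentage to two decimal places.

Labor force = 2,968.89 + 121.84 = 3,090.73 thousand.
Numerator = 121.84 + 38.61 + 121.76 = 282.21 thousand.
Denominator = 3,090.73 + 38.61 = 3,129.34 thousand.
Broad rate = 282.21 / 3,129.34 = 9.02%.
Headline unemployment rate = 121.84 / 3,090.73 = 3.94%.

Broad underutilization rate ≈ 9.02%; headline unemployment rate ≈ 3.94%.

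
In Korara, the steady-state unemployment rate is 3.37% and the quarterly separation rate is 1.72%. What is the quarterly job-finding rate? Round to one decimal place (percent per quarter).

Job-finding rate ≈ 49.3% per quarter.

From u* = s/(s+f): f = s·(1−u)/u.
f = 1.72 × (1 − 0.0337) / 0.0337 = 1.6620 / 0.0337 ≈ 49.3% per quarter.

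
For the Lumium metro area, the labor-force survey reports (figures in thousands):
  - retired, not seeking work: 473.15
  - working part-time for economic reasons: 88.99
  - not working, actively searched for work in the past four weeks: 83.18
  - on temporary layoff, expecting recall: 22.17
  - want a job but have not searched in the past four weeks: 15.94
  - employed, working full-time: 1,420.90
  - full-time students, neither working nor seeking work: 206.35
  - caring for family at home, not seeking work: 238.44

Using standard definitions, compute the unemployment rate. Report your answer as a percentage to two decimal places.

Unemployment rate ≈ 6.52%.

Employed = 88.99 + 1,420.90 = 1,509.89 thousand (anyone who worked, including part-time for economic reasons, counts as employed).
Unemployed = 83.18 + 22.17 = 105.35 thousand (jobless and actively searching, or on temporary layoff).
Labor force = 1,509.89 + 105.35 = 1,615.24 thousand.
Unemployment rate = 105.35 / 1,615.24 = 6.52%.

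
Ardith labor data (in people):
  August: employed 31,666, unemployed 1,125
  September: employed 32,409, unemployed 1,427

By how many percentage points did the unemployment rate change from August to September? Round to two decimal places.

August: labor force = 31,666 + 1,125 = 32,791; u = 1,125/32,791 = 3.43%.
September: labor force = 32,409 + 1,427 = 33,836; u = 1,427/33,836 = 4.22%.
Change = 4.22% − 3.43% = +0.79 pp.

The unemployment rate changed by +0.79 percentage points.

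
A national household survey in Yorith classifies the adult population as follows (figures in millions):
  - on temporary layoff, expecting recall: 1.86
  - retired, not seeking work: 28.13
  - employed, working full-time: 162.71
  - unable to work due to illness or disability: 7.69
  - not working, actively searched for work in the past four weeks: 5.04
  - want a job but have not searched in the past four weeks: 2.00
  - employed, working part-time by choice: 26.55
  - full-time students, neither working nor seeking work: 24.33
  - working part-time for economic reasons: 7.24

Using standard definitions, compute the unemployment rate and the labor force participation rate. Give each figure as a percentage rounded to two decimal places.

Unemployment rate ≈ 3.39%; labor force participation rate ≈ 76.60%.

Employed = 162.71 + 26.55 + 7.24 = 196.50 million (anyone who worked, including part-time for economic reasons, counts as employed).
Unemployed = 1.86 + 5.04 = 6.90 million (jobless and actively searching, or on temporary layoff).
Labor force = 196.50 + 6.90 = 203.40 million.
Not in labor force = 28.13 + 7.69 + 2.00 + 24.33 = 62.15 million (those not working and not actively searching are outside the labor force — including those who want a job but have given up searching).
Civilian working-age population = 203.40 + 62.15 = 265.55 million.
Unemployment rate = 6.90 / 203.40 = 3.39%.
Labor force participation rate = 203.40 / 265.55 = 76.60%.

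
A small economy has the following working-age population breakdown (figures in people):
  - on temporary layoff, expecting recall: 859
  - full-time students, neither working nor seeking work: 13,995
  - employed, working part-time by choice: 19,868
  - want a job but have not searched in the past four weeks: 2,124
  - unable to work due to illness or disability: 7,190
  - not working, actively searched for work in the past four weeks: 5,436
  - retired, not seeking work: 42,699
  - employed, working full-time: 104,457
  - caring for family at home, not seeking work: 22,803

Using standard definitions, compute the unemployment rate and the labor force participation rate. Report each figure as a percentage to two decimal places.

Employed = 19,868 + 104,457 = 124,325.
Unemployed = 859 + 5,436 = 6,295 (jobless and actively searching, or on temporary layoff).
Labor force = 124,325 + 6,295 = 130,620.
Not in labor force = 13,995 + 2,124 + 7,190 + 42,699 + 22,803 = 88,811 (those not working and not actively searching are outside the labor force — including those who want a job but have given up searching).
Civilian working-age population = 130,620 + 88,811 = 219,431.
Unemployment rate = 6,295 / 130,620 = 4.82%.
Labor force participation rate = 130,620 / 219,431 = 59.53%.

Unemployment rate ≈ 4.82%; labor force participation rate ≈ 59.53%.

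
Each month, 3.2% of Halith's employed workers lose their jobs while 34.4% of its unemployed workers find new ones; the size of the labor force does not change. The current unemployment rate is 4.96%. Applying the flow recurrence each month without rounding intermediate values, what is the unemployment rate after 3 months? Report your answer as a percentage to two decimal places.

With a fixed labor force, u_{t+1} = u_t + s·(1−u_t) − f·u_t = u_t·(1−s−f) + s.
Here 1−s−f = 0.624 and s = 0.032.
u_1 = 0.049600 × 0.624 + 0.032 = 0.062950.
u_2 = 0.062950 × 0.624 + 0.032 = 0.071281.
u_3 = 0.071281 × 0.624 + 0.032 = 0.076479.

Unemployment rate after three months ≈ 7.65%.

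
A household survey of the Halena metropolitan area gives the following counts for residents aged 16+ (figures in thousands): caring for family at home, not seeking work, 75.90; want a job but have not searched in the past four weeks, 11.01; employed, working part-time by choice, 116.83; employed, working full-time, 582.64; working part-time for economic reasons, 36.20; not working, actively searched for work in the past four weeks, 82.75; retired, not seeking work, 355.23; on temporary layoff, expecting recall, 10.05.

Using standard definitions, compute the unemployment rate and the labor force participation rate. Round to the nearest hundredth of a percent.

Unemployment rate ≈ 11.20%; labor force participation rate ≈ 65.20%.

Employed = 116.83 + 582.64 + 36.20 = 735.67 thousand (anyone who worked, including part-time for economic reasons, counts as employed).
Unemployed = 82.75 + 10.05 = 92.80 thousand (jobless and actively searching, or on temporary layoff).
Labor force = 735.67 + 92.80 = 828.47 thousand.
Not in labor force = 75.90 + 11.01 + 355.23 = 442.14 thousand (those not working and not actively searching are outside the labor force — including those who want a job but have given up searching).
Civilian working-age population = 828.47 + 442.14 = 1,270.61 thousand.
Unemployment rate = 92.80 / 828.47 = 11.20%.
Labor force participation rate = 828.47 / 1,270.61 = 65.20%.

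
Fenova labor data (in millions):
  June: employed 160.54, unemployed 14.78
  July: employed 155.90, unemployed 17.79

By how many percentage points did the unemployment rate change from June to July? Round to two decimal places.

June: labor force = 160.54 + 14.78 = 175.32; u = 14.78/175.32 = 8.43%.
July: labor force = 155.90 + 17.79 = 173.69; u = 17.79/173.69 = 10.24%.
Change = 10.24% − 8.43% = +1.81 pp.

The unemployment rate changed by +1.81 percentage points.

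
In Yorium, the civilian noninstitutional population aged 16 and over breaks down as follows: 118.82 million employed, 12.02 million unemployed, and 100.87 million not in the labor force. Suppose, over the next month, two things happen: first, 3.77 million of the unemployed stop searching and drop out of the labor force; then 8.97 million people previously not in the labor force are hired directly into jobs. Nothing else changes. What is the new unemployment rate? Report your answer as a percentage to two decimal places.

New unemployment rate ≈ 6.06%.

Initially, labor force = 118.82 + 12.02 = 130.84 million, so u = 12.02/130.84 = 9.19%.
After the first change, unemployed and labor force both fall by 3.77 → E = 118.82, U = 8.25, labor force = 127.07 million.
After the second change, employed and labor force both rise by 8.97; unemployed unchanged → E = 127.79, U = 8.25, labor force = 136.04 million.
New unemployment rate = 8.25 / 136.04 = 6.06%.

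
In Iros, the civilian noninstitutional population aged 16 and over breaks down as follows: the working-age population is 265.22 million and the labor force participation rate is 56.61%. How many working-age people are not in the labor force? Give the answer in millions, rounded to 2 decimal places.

About 115.08 million are not in the labor force.

Share not in the labor force = 1 − 0.5661 = 0.4339.
Not in labor force = 0.4339 × 265.22 ≈ 115.08 million.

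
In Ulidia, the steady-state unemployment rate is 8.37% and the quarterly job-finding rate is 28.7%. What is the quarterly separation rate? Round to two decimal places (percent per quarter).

Separation rate ≈ 2.62% per quarter.

From u* = s/(s+f): s = u·f/(1−u).
s = 0.0837 × 28.7 / (1 − 0.0837) = 2.4022 / 0.9163 ≈ 2.62% per quarter.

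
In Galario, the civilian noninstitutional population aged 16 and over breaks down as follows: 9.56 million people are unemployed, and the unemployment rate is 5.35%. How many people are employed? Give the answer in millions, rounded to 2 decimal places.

About 169.13 million are employed.

Labor force = U / u = 9.56 / 0.0535 ≈ 178.69 million.
Employed = labor force − unemployed = 178.69 − 9.56 = 169.13 million.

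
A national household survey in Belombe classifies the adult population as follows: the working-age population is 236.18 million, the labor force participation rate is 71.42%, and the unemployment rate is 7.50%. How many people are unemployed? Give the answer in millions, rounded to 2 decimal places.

Labor force = 0.7142 × 236.18 = 168.68 million.
Unemployed = 0.0750 × 168.68 ≈ 12.65 million.

About 12.65 million are unemployed.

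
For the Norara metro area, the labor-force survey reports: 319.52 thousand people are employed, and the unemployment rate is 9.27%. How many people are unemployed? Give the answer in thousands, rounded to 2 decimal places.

About 32.65 thousand are unemployed.

Let U be the number unemployed. The labor force is E + U, and U/(E+U) = 0.0927.
So U = 0.0927 × 319.52 / (1 − 0.0927) = 29.6195 / 0.9073 ≈ 32.65 thousand.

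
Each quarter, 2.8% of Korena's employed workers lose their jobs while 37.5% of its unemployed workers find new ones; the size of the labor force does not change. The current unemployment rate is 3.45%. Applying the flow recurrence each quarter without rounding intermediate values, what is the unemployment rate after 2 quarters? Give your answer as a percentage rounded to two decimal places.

Unemployment rate after two quarters ≈ 5.70%.

With a fixed labor force, u_{t+1} = u_t + s·(1−u_t) − f·u_t = u_t·(1−s−f) + s.
Here 1−s−f = 0.597 and s = 0.028.
u_1 = 0.034500 × 0.597 + 0.028 = 0.048597.
u_2 = 0.048597 × 0.597 + 0.028 = 0.057012.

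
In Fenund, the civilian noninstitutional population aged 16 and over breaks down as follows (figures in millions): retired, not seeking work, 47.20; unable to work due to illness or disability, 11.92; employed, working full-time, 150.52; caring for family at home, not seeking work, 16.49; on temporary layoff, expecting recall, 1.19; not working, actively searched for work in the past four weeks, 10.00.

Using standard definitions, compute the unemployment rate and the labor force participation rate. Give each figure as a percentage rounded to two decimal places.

Employed = 150.52 million.
Unemployed = 1.19 + 10.00 = 11.19 million (jobless and actively searching, or on temporary layoff).
Labor force = 150.52 + 11.19 = 161.71 million.
Not in labor force = 47.20 + 11.92 + 16.49 = 75.61 million (those not working and not actively searching are outside the labor force).
Civilian working-age population = 161.71 + 75.61 = 237.32 million.
Unemployment rate = 11.19 / 161.71 = 6.92%.
Labor force participation rate = 161.71 / 237.32 = 68.14%.

Unemployment rate ≈ 6.92%; labor force participation rate ≈ 68.14%.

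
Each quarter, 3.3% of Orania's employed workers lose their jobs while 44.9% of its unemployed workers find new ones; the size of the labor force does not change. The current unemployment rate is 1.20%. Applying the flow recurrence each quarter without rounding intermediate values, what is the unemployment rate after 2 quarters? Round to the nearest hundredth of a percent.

Unemployment rate after two quarters ≈ 5.33%.

With a fixed labor force, u_{t+1} = u_t + s·(1−u_t) − f·u_t = u_t·(1−s−f) + s.
Here 1−s−f = 0.518 and s = 0.033.
u_1 = 0.012000 × 0.518 + 0.033 = 0.039216.
u_2 = 0.039216 × 0.518 + 0.033 = 0.053314.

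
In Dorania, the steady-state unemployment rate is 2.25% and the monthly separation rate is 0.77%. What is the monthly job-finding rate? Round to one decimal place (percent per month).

From u* = s/(s+f): f = s·(1−u)/u.
f = 0.77 × (1 − 0.0225) / 0.0225 = 0.7527 / 0.0225 ≈ 33.5% per month.

Job-finding rate ≈ 33.5% per month.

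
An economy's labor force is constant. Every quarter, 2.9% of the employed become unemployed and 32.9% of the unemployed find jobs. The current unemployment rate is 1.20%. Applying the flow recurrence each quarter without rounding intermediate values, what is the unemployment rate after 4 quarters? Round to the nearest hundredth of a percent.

Unemployment rate after four quarters ≈ 6.93%.

With a fixed labor force, u_{t+1} = u_t + s·(1−u_t) − f·u_t = u_t·(1−s−f) + s.
Here 1−s−f = 0.642 and s = 0.029.
u_1 = 0.012000 × 0.642 + 0.029 = 0.036704.
u_2 = 0.036704 × 0.642 + 0.029 = 0.052564.
u_3 = 0.052564 × 0.642 + 0.029 = 0.062746.
u_4 = 0.062746 × 0.642 + 0.029 = 0.069283.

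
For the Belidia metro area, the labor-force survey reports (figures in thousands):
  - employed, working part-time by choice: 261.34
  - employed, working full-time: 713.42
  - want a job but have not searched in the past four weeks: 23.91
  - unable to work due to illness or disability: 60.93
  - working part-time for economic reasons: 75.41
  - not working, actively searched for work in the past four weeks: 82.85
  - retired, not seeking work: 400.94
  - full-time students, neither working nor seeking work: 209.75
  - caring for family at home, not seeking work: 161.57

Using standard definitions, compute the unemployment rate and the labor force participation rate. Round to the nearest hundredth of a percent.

Unemployment rate ≈ 7.31%; labor force participation rate ≈ 56.93%.

Employed = 261.34 + 713.42 + 75.41 = 1,050.17 thousand (anyone who worked, including part-time for economic reasons, counts as employed).
Unemployed = 82.85 thousand.
Labor force = 1,050.17 + 82.85 = 1,133.02 thousand.
Not in labor force = 23.91 + 60.93 + 400.94 + 209.75 + 161.57 = 857.10 thousand (those not working and not actively searching are outside the labor force — including those who want a job but have given up searching).
Civilian working-age population = 1,133.02 + 857.10 = 1,990.12 thousand.
Unemployment rate = 82.85 / 1,133.02 = 7.31%.
Labor force participation rate = 1,133.02 / 1,990.12 = 56.93%.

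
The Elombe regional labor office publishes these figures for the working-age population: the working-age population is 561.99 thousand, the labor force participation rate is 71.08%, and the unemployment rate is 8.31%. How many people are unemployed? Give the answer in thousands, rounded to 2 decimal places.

Labor force = 0.7108 × 561.99 = 399.46 thousand.
Unemployed = 0.0831 × 399.46 ≈ 33.20 thousand.

About 33.20 thousand are unemployed.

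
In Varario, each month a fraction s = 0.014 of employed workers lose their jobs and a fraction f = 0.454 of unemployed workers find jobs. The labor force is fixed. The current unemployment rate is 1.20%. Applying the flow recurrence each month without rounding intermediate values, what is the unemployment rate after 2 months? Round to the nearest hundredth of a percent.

With a fixed labor force, u_{t+1} = u_t + s·(1−u_t) − f·u_t = u_t·(1−s−f) + s.
Here 1−s−f = 0.532 and s = 0.014.
u_1 = 0.012000 × 0.532 + 0.014 = 0.020384.
u_2 = 0.020384 × 0.532 + 0.014 = 0.024844.

Unemployment rate after two months ≈ 2.48%.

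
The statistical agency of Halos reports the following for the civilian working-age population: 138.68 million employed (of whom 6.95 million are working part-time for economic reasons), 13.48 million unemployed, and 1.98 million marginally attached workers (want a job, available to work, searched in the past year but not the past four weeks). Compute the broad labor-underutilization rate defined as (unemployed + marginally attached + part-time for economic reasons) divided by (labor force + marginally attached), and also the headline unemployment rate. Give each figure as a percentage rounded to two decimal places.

Labor force = 138.68 + 13.48 = 152.16 million.
Numerator = 13.48 + 1.98 + 6.95 = 22.41 million.
Denominator = 152.16 + 1.98 = 154.14 million.
Broad rate = 22.41 / 154.14 = 14.54%.
Headline unemployment rate = 13.48 / 152.16 = 8.86%.

Broad underutilization rate ≈ 14.54%; headline unemployment rate ≈ 8.86%.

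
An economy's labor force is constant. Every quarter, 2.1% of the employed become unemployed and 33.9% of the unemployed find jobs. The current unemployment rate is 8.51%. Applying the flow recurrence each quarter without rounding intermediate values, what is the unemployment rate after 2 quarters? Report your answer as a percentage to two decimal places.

Unemployment rate after two quarters ≈ 6.93%.

With a fixed labor force, u_{t+1} = u_t + s·(1−u_t) − f·u_t = u_t·(1−s−f) + s.
Here 1−s−f = 0.640 and s = 0.021.
u_1 = 0.085100 × 0.640 + 0.021 = 0.075464.
u_2 = 0.075464 × 0.640 + 0.021 = 0.069297.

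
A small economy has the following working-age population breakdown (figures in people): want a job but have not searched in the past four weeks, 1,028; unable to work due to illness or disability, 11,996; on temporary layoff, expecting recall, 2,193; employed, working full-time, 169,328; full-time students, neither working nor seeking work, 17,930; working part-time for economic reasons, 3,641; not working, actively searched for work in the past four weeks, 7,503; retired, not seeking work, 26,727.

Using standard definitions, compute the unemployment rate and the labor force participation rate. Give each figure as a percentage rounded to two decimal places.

Unemployment rate ≈ 5.31%; labor force participation rate ≈ 76.00%.

Employed = 169,328 + 3,641 = 172,969 (anyone who worked, including part-time for economic reasons, counts as employed).
Unemployed = 2,193 + 7,503 = 9,696 (jobless and actively searching, or on temporary layoff).
Labor force = 172,969 + 9,696 = 182,665.
Not in labor force = 1,028 + 11,996 + 17,930 + 26,727 = 57,681 (those not working and not actively searching are outside the labor force — including those who want a job but have given up searching).
Civilian working-age population = 182,665 + 57,681 = 240,346.
Unemployment rate = 9,696 / 182,665 = 5.31%.
Labor force participation rate = 182,665 / 240,346 = 76.00%.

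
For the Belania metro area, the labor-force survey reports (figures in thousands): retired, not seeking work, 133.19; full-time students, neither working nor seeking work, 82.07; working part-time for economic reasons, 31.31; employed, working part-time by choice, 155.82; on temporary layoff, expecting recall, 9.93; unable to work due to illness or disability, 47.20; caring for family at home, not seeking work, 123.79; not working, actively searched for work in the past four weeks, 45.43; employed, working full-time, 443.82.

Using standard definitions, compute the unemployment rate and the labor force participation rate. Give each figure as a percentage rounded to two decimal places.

Unemployment rate ≈ 8.07%; labor force participation rate ≈ 63.99%.

Employed = 31.31 + 155.82 + 443.82 = 630.95 thousand (anyone who worked, including part-time for economic reasons, counts as employed).
Unemployed = 9.93 + 45.43 = 55.36 thousand (jobless and actively searching, or on temporary layoff).
Labor force = 630.95 + 55.36 = 686.31 thousand.
Not in labor force = 133.19 + 82.07 + 47.20 + 123.79 = 386.25 thousand (those not working and not actively searching are outside the labor force).
Civilian working-age population = 686.31 + 386.25 = 1,072.56 thousand.
Unemployment rate = 55.36 / 686.31 = 8.07%.
Labor force participation rate = 686.31 / 1,072.56 = 63.99%.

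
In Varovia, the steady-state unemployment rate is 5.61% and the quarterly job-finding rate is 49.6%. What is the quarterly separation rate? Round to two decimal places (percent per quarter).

From u* = s/(s+f): s = u·f/(1−u).
s = 0.0561 × 49.6 / (1 − 0.0561) = 2.7826 / 0.9439 ≈ 2.95% per quarter.

Separation rate ≈ 2.95% per quarter.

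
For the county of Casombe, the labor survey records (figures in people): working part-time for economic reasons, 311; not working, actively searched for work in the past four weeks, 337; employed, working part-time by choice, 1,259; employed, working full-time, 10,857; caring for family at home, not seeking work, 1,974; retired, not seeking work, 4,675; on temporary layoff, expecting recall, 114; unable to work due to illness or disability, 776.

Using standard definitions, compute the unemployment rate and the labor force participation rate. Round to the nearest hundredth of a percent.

Unemployment rate ≈ 3.50%; labor force participation rate ≈ 63.43%.

Employed = 311 + 1,259 + 10,857 = 12,427 (anyone who worked, including part-time for economic reasons, counts as employed).
Unemployed = 337 + 114 = 451 (jobless and actively searching, or on temporary layoff).
Labor force = 12,427 + 451 = 12,878.
Not in labor force = 1,974 + 4,675 + 776 = 7,425 (those not working and not actively searching are outside the labor force).
Civilian working-age population = 12,878 + 7,425 = 20,303.
Unemployment rate = 451 / 12,878 = 3.50%.
Labor force participation rate = 12,878 / 20,303 = 63.43%.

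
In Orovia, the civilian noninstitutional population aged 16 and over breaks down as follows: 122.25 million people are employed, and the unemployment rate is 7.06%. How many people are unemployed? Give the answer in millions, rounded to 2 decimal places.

About 9.29 million are unemployed.

Let U be the number unemployed. The labor force is E + U, and U/(E+U) = 0.0706.
So U = 0.0706 × 122.25 / (1 − 0.0706) = 8.6308 / 0.9294 ≈ 9.29 million.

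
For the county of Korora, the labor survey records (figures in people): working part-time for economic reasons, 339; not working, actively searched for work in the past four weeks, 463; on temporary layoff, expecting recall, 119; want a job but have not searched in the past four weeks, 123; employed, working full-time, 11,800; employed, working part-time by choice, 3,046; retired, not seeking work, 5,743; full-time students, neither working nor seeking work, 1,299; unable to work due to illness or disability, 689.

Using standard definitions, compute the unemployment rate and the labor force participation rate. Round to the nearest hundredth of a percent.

Employed = 339 + 11,800 + 3,046 = 15,185 (anyone who worked, including part-time for economic reasons, counts as employed).
Unemployed = 463 + 119 = 582 (jobless and actively searching, or on temporary layoff).
Labor force = 15,185 + 582 = 15,767.
Not in labor force = 123 + 5,743 + 1,299 + 689 = 7,854 (those not working and not actively searching are outside the labor force — including those who want a job but have given up searching).
Civilian working-age population = 15,767 + 7,854 = 23,621.
Unemployment rate = 582 / 15,767 = 3.69%.
Labor force participation rate = 15,767 / 23,621 = 66.75%.

Unemployment rate ≈ 3.69%; labor force participation rate ≈ 66.75%.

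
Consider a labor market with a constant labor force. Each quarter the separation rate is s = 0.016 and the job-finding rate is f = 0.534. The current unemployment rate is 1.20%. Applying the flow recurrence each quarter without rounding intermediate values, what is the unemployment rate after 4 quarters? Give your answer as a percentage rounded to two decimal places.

Unemployment rate after four quarters ≈ 2.84%.

With a fixed labor force, u_{t+1} = u_t + s·(1−u_t) − f·u_t = u_t·(1−s−f) + s.
Here 1−s−f = 0.450 and s = 0.016.
u_1 = 0.012000 × 0.450 + 0.016 = 0.021400.
u_2 = 0.021400 × 0.450 + 0.016 = 0.025630.
u_3 = 0.025630 × 0.450 + 0.016 = 0.027534.
u_4 = 0.027534 × 0.450 + 0.016 = 0.028390.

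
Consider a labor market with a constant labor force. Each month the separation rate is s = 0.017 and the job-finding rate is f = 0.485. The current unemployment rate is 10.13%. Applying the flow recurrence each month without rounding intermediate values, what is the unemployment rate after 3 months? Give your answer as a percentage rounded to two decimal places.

With a fixed labor force, u_{t+1} = u_t + s·(1−u_t) − f·u_t = u_t·(1−s−f) + s.
Here 1−s−f = 0.498 and s = 0.017.
u_1 = 0.101300 × 0.498 + 0.017 = 0.067447.
u_2 = 0.067447 × 0.498 + 0.017 = 0.050589.
u_3 = 0.050589 × 0.498 + 0.017 = 0.042193.

Unemployment rate after three months ≈ 4.22%.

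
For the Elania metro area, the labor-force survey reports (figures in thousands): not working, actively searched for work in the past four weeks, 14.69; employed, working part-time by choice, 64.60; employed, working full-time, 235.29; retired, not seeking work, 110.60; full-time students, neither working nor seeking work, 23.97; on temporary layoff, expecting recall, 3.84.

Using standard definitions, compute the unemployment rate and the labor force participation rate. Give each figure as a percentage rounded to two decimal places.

Unemployment rate ≈ 5.82%; labor force participation rate ≈ 70.29%.

Employed = 64.60 + 235.29 = 299.89 thousand.
Unemployed = 14.69 + 3.84 = 18.53 thousand (jobless and actively searching, or on temporary layoff).
Labor force = 299.89 + 18.53 = 318.42 thousand.
Not in labor force = 110.60 + 23.97 = 134.57 thousand (those not working and not actively searching are outside the labor force).
Civilian working-age population = 318.42 + 134.57 = 452.99 thousand.
Unemployment rate = 18.53 / 318.42 = 5.82%.
Labor force participation rate = 318.42 / 452.99 = 70.29%.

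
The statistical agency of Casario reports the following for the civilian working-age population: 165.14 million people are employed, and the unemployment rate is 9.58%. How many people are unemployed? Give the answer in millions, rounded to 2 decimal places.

Let U be the number unemployed. The labor force is E + U, and U/(E+U) = 0.0958.
So U = 0.0958 × 165.14 / (1 − 0.0958) = 15.8204 / 0.9042 ≈ 17.50 million.

About 17.50 million are unemployed.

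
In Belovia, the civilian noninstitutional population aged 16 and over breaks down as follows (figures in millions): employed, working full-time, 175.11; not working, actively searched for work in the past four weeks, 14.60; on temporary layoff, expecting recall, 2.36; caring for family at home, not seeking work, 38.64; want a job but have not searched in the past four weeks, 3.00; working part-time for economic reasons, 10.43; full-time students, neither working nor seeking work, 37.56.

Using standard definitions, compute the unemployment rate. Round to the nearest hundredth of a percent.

Unemployment rate ≈ 8.38%.

Employed = 175.11 + 10.43 = 185.54 million (anyone who worked, including part-time for economic reasons, counts as employed).
Unemployed = 14.60 + 2.36 = 16.96 million (jobless and actively searching, or on temporary layoff).
Labor force = 185.54 + 16.96 = 202.50 million.
Unemployment rate = 16.96 / 202.50 = 8.38%.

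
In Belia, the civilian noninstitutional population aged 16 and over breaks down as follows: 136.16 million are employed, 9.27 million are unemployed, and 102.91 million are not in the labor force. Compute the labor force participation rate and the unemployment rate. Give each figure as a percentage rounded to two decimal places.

Labor force = employed + unemployed = 136.16 + 9.27 = 145.43 million.
Working-age population = 145.43 + 102.91 = 248.34 million.
Unemployment rate = 9.27 / 145.43 = 6.37%.
Labor force participation rate = 145.43 / 248.34 = 58.56%.

Labor force participation rate ≈ 58.56%; unemployment rate ≈ 6.37%.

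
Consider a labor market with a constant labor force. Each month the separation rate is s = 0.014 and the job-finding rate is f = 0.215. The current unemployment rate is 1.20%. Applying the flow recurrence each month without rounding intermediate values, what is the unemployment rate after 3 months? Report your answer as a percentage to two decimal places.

With a fixed labor force, u_{t+1} = u_t + s·(1−u_t) − f·u_t = u_t·(1−s−f) + s.
Here 1−s−f = 0.771 and s = 0.014.
u_1 = 0.012000 × 0.771 + 0.014 = 0.023252.
u_2 = 0.023252 × 0.771 + 0.014 = 0.031927.
u_3 = 0.031927 × 0.771 + 0.014 = 0.038616.

Unemployment rate after three months ≈ 3.86%.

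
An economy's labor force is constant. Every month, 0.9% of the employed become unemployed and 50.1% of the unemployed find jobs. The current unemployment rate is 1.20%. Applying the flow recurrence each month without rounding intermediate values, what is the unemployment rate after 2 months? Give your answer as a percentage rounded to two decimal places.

Unemployment rate after two months ≈ 1.63%.

With a fixed labor force, u_{t+1} = u_t + s·(1−u_t) − f·u_t = u_t·(1−s−f) + s.
Here 1−s−f = 0.490 and s = 0.009.
u_1 = 0.012000 × 0.490 + 0.009 = 0.014880.
u_2 = 0.014880 × 0.490 + 0.009 = 0.016291.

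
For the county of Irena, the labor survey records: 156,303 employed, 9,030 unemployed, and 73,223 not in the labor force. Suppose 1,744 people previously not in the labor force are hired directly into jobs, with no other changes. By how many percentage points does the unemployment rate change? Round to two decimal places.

Initially, labor force = 156,303 + 9,030 = 165,333, so u = 9,030/165,333 = 5.46%.
After the change, employed and labor force both rise by 1,744; unemployed unchanged → E = 158,047, U = 9,030, labor force = 167,077.
New unemployment rate = 9,030 / 167,077 = 5.40%.
Change = 5.40% − 5.46% = −0.06 percentage points.

The unemployment rate changes by −0.06 percentage points.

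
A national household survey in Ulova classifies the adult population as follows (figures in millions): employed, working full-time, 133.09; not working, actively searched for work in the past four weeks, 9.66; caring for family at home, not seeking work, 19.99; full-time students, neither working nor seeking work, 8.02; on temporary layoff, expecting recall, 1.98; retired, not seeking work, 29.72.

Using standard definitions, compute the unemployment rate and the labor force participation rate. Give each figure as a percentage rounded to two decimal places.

Unemployment rate ≈ 8.04%; labor force participation rate ≈ 71.49%.

Employed = 133.09 million.
Unemployed = 9.66 + 1.98 = 11.64 million (jobless and actively searching, or on temporary layoff).
Labor force = 133.09 + 11.64 = 144.73 million.
Not in labor force = 19.99 + 8.02 + 29.72 = 57.73 million (those not working and not actively searching are outside the labor force).
Civilian working-age population = 144.73 + 57.73 = 202.46 million.
Unemployment rate = 11.64 / 144.73 = 8.04%.
Labor force participation rate = 144.73 / 202.46 = 71.49%.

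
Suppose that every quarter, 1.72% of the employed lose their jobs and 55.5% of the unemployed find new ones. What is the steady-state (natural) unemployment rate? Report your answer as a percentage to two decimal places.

Steady-state unemployment rate ≈ 3.01%.

At steady state the flows balance: s·E = f·U, so U/(E+U) = s/(s+f).
u* = 1.72 / (1.72 + 55.5) = 1.72 / 57.22 = 3.01%.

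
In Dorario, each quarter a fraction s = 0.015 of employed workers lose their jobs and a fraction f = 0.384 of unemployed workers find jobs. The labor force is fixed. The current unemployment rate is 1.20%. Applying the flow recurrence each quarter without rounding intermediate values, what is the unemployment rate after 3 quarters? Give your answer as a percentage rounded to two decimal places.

With a fixed labor force, u_{t+1} = u_t + s·(1−u_t) − f·u_t = u_t·(1−s−f) + s.
Here 1−s−f = 0.601 and s = 0.015.
u_1 = 0.012000 × 0.601 + 0.015 = 0.022212.
u_2 = 0.022212 × 0.601 + 0.015 = 0.028349.
u_3 = 0.028349 × 0.601 + 0.015 = 0.032038.

Unemployment rate after three quarters ≈ 3.20%.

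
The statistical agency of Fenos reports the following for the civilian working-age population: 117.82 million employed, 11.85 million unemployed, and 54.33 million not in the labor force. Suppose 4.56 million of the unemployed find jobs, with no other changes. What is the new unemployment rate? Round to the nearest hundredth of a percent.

New unemployment rate ≈ 5.62%.

Initially, labor force = 117.82 + 11.85 = 129.67 million, so u = 11.85/129.67 = 9.14%.
After the change, unemployed falls and employed rises by 4.56; labor force unchanged → E = 122.38, U = 7.29, labor force = 129.67 million.
New unemployment rate = 7.29 / 129.67 = 5.62%.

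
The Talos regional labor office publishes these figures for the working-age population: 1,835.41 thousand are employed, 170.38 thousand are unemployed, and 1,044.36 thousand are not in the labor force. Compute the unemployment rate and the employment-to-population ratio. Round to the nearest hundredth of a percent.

Unemployment rate ≈ 8.49%; employment-population ratio ≈ 60.17%.

Labor force = employed + unemployed = 1,835.41 + 170.38 = 2,005.79 thousand.
Working-age population = 2,005.79 + 1,044.36 = 3,050.15 thousand.
Unemployment rate = 170.38 / 2,005.79 = 8.49%.
Employment-population ratio = 1,835.41 / 3,050.15 = 60.17%.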